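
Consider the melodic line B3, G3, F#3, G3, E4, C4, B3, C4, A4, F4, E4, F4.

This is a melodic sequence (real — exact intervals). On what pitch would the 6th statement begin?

C6

With a 4-note motive the entries are B3, E4, A4, each up a 4th from the previous.
Extending the heads up a 4th: D5 → G5 → C6.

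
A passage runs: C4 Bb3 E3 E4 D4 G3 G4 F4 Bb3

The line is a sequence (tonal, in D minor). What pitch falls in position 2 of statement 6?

With 3-note cells, note 2 of each statement runs Bb3, D4, F4.
Carrying that up a 3rd forward: A4 → C5 → E5.

E5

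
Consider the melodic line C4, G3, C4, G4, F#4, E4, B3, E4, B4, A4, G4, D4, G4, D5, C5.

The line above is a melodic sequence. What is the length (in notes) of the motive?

5

15 notes total. Splitting into 3 groups of 5:
C4 G3 C4 G4 F#4 | E4 B3 E4 B4 A4 | G4 D4 G4 D5 C5
Each cell is the previous one up a 3rd — so the unit is 5 notes.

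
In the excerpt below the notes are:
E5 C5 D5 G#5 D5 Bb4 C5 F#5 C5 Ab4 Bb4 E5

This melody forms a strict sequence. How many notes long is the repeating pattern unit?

12 notes total. Splitting into 3 groups of 4:
E5 C5 D5 G#5 | D5 Bb4 C5 F#5 | C5 Ab4 Bb4 E5
That's a consistent down a 2nd shift per cell, and no other grouping gives one.

4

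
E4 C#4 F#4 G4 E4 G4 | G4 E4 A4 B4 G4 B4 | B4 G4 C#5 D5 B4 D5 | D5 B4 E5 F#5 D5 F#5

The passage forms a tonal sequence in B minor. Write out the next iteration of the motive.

Unit = 6 notes; the statements start on E4, G4, B4, D5, moving up a 3rd each time.
From F#5 the diatonic shape gives F#5 D5 G5 A5 F#5 A5.

F#5 D5 G5 A5 F#5 A5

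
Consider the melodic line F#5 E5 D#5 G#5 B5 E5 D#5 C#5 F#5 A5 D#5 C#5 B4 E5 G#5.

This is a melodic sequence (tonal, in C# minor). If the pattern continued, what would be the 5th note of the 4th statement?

F#5

The unit is 5 notes. Position-5 pitches of the 3 shown cells: B5, A5, G#5.
From G#5, down a 2nd gives F#5.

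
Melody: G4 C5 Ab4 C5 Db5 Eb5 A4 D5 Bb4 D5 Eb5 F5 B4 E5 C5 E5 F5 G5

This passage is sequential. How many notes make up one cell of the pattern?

6

18 notes total. Splitting into 3 groups of 6:
G4 C5 Ab4 C5 Db5 Eb5 | A4 D5 Bb4 D5 Eb5 F5 | B4 E5 C5 E5 F5 G5
Every group is a transposition up a 2nd of the one before; no shorter unit works.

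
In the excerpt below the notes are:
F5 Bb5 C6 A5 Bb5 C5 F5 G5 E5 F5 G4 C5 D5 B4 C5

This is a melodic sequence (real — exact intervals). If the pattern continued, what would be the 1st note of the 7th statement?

B2

Grouping in 5s, the 1st note of each cell is F5, C5, G4.
Extending down a 4th: D4 → A3 → E3 → B2.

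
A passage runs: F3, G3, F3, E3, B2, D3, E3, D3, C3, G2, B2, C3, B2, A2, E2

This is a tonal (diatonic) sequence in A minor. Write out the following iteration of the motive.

G2 A2 G2 F2 C2

Taking 5-note groups, the heads are F3, D3, B2: the pattern moves down a 3rd.
From G2 the diatonic shape gives G2 A2 G2 F2 C2.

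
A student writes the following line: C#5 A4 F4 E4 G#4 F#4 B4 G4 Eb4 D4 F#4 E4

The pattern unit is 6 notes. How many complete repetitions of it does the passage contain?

12 notes in groups of 6 gives 12/6 = 2 statements.
Starts: C#5, B4 — each down a 2nd.

2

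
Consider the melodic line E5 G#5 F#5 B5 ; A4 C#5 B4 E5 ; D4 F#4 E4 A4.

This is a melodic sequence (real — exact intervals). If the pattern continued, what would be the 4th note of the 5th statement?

G3

Grouping in 4s, the 4th note of each cell is B5, E5, A4.
Each moves down a 5th. Continuing: D4 → G3.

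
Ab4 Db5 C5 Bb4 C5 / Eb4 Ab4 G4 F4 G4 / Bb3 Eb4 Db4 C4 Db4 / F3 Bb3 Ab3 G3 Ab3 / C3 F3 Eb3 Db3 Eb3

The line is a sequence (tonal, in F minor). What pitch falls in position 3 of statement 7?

F2

With 5-note cells, note 3 of each statement runs C5, G4, Db4, Ab3, Eb3.
Carrying that down a 4th forward: Bb2 → F2.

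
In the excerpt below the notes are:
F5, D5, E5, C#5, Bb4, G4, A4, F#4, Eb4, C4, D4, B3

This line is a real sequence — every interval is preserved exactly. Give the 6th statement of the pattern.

The 4-note cells begin on F5, Bb4, Eb4 — each down a 5th from the last.
Extending down a 5th: Ab3 → Db3 → Gb2.
From Gb2 the exact shape gives Gb2 Eb2 F2 D2.

Gb2 Eb2 F2 D2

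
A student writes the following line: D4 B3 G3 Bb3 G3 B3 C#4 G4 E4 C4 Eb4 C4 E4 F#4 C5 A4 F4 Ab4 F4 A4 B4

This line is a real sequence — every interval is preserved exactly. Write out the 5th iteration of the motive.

Bb5 G5 Eb5 Gb5 Eb5 G5 A5

With a 7-note motive the entries are D4, G4, C5, each up a 4th from the previous.
Continuing the starts: F5 → Bb5.
Statement 5 starts on Bb5 and keeps the same exact contour: Bb5 G5 Eb5 Gb5 Eb5 G5 A5.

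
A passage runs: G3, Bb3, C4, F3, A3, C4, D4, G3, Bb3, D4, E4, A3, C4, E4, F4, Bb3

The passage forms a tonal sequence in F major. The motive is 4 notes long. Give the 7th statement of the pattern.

F4 A4 Bb4 E4

Taking 4-note groups, the heads are G3, A3, Bb3, C4: the pattern moves up a 2nd.
Carrying on: D4 → E4 → F4.
So cell 7 is F4 A4 Bb4 E4.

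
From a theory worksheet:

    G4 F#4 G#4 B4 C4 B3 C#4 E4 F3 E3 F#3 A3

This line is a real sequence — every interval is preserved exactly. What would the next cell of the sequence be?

Bb2 A2 B2 D3

Taking 4-note groups, the heads are G4, C4, F3: the pattern moves down a 5th.
Statement 4 starts on Bb2 and keeps the same exact contour: Bb2 A2 B2 D3.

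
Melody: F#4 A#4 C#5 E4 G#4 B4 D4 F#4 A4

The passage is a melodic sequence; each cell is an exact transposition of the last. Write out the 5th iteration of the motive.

Bb3 D4 F4

Unit = 3 notes; the statements start on F#4, E4, D4, moving down a 2nd each time.
Continuing the starts: C4 → Bb3.
From Bb3 the exact shape gives Bb3 D4 F4.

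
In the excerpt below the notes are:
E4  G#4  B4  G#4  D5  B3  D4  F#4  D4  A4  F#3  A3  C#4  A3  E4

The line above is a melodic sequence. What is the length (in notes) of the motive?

There are 15 notes; a 5-note unit gives 3 cells:
E4 G#4 B4 G#4 D5 | B3 D4 F#4 D4 A4 | F#3 A3 C#4 A3 E4
Each cell is the previous one down a 4th — so the unit is 5 notes.

5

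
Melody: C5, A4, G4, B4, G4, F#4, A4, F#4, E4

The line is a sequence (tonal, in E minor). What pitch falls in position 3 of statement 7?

The unit is 3 notes. Position-3 pitches of the 3 shown cells: G4, F#4, E4.
Carrying that down a 2nd forward: D4 → C4 → B3 → A3.

A3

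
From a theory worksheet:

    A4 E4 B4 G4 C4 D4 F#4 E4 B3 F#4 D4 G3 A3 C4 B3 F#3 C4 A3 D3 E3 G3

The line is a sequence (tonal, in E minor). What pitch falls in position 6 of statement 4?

Grouping in 7s, the 6th note of each cell is D4, A3, E3.
From E3, down a 4th gives B2.

B2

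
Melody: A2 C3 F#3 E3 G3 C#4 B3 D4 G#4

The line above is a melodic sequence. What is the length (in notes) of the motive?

3

There are 9 notes; a 3-note unit gives 3 cells:
A2 C3 F#3 | E3 G3 C#4 | B3 D4 G#4
That's a consistent up a 5th shift per cell, and no other grouping gives one.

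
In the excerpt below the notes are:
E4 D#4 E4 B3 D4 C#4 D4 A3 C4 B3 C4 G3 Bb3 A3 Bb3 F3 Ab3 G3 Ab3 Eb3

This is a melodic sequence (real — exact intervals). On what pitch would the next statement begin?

Unit = 4 notes; the statements start on E4, D4, C4, Bb3, Ab3, moving down a 2nd each time.
The next head, down a 2nd from Ab3, is Gb3.

Gb3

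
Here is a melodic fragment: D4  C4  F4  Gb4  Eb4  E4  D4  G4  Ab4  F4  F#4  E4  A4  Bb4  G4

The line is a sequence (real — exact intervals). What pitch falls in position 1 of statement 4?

Grouping in 5s, the 1st note of each cell is D4, E4, F#4.
One more up a 2nd gives G#4.

G#4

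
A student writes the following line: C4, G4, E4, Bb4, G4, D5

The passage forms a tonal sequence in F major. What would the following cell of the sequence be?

Bb4 F5

Unit = 2 notes; the statements start on C4, E4, G4, moving up a 3rd each time.
From Bb4 the diatonic shape gives Bb4 F5.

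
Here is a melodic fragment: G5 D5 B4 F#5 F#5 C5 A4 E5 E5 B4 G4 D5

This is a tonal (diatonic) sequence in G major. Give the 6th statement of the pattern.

Unit = 4 notes; the statements start on G5, F#5, E5, moving down a 2nd each time.
Continuing the starts: D5 → C5 → B4.
Statement 6 starts on B4 and keeps the same diatonic contour: B4 F#4 D4 A4.

B4 F#4 D4 A4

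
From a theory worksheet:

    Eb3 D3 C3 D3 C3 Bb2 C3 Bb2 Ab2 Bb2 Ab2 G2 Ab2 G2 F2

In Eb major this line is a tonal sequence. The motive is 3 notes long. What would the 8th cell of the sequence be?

The 3-note cells begin on Eb3, D3, C3, Bb2, Ab2 — each down a 2nd from the last.
Extending down a 2nd: G2 → F2 → Eb2.
So cell 8 is Eb2 D2 C2.

Eb2 D2 C2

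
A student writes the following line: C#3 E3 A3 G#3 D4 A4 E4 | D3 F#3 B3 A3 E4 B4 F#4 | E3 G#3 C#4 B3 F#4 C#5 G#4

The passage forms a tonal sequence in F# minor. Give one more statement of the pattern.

F#3 A3 D4 C#4 G#4 D5 A4

The 7-note cells begin on C#3, D3, E3 — each up a 2nd from the last.
From F#3 the diatonic shape gives F#3 A3 D4 C#4 G#4 D5 A4.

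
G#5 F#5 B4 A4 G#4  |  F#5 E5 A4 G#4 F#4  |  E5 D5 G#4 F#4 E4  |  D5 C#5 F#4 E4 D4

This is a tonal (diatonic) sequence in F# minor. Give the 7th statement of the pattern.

A4 G#4 C#4 B3 A3

With a 5-note motive the entries are G#5, F#5, E5, D5, each down a 2nd from the previous.
Extending down a 2nd: C#5 → B4 → A4.
Statement 7 starts on A4 and keeps the same diatonic contour: A4 G#4 C#4 B3 A3.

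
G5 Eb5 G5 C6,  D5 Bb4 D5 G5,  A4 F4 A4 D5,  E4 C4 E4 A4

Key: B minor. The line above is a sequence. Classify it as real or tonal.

real

Each cell has the same semitone pattern (-4, 4, 5) — intervals are preserved exactly.
And Eb5 lies outside B minor, so the sequence is real rather than tonal.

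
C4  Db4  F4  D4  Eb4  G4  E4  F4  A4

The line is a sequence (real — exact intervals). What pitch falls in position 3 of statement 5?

Grouping in 3s, the 3rd note of each cell is F4, G4, A4.
Extending up a 2nd: B4 → C#5.

C#5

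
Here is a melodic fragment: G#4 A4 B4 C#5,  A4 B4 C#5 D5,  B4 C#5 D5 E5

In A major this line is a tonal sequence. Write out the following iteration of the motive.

With a 4-note motive the entries are G#4, A4, B4, each up a 2nd from the previous.
From C#5 the diatonic shape gives C#5 D5 E5 F#5.

C#5 D5 E5 F#5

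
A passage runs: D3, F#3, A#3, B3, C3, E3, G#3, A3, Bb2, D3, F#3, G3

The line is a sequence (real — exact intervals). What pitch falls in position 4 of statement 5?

With 4-note cells, note 4 of each statement runs B3, A3, G3.
Each moves down a 2nd. Continuing: F3 → Eb3.

Eb3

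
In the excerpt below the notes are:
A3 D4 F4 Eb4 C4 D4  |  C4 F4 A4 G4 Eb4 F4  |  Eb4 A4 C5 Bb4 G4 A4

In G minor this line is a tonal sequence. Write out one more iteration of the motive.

Taking 6-note groups, the heads are A3, C4, Eb4: the pattern moves up a 3rd.
Statement 4 starts on G4 and keeps the same diatonic contour: G4 C5 Eb5 D5 Bb4 C5.

G4 C5 Eb5 D5 Bb4 C5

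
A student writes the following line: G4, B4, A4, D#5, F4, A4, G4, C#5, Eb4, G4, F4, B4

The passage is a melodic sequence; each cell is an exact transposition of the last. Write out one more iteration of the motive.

Db4 F4 Eb4 A4

Taking 4-note groups, the heads are G4, F4, Eb4: the pattern moves down a 2nd.
Statement 4 starts on Db4 and keeps the same exact contour: Db4 F4 Eb4 A4.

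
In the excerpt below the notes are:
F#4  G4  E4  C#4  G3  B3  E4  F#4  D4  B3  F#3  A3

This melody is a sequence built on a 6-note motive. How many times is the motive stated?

12 notes in groups of 6 gives 12/6 = 2 statements.
Starts: F#4, E4 — each down a 2nd.

2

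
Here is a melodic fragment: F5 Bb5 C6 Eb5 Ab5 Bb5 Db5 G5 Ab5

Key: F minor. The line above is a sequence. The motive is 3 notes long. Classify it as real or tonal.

tonal

Every note is diatonic to F minor.
Cell 1 has +5 semitones from note 1 to 2, but cell 3 has +6 — the interval quality changes while the contour stays the same, which is the hallmark of a tonal sequence.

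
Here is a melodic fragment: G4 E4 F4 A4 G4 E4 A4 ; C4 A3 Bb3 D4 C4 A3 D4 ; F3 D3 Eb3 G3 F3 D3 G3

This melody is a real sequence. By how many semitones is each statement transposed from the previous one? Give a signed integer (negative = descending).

With a 7-note motive the entries are G4, C4, F3, each down a 5th from the previous.
Counting half-steps from G4 to C4: -7.

-7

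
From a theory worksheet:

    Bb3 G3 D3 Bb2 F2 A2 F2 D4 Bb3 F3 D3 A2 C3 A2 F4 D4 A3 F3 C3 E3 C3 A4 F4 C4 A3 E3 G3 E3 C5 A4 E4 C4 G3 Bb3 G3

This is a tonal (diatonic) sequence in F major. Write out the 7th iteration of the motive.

G5 E5 Bb4 G4 D4 F4 D4

Unit = 7 notes; the statements start on Bb3, D4, F4, A4, C5, moving up a 3rd each time.
Continuing the starts: E5 → G5.
Statement 7 starts on G5 and keeps the same diatonic contour: G5 E5 Bb4 G4 D4 F4 D4.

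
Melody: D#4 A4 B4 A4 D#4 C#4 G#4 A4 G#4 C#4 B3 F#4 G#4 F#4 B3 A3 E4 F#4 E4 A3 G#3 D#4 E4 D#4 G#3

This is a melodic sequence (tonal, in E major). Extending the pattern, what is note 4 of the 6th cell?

C#4

Grouping in 5s, the 4th note of each cell is A4, G#4, F#4, E4, D#4.
From D#4, down a 2nd gives C#4.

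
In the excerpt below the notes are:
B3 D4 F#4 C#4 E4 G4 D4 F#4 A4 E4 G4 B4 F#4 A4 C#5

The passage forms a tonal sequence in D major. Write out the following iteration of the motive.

Unit = 3 notes; the statements start on B3, C#4, D4, E4, F#4, moving up a 2nd each time.
From G4 the diatonic shape gives G4 B4 D5.

G4 B4 D5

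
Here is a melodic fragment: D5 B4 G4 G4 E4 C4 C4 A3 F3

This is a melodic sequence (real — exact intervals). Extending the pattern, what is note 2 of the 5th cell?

G2

With 3-note cells, note 2 of each statement runs B4, E4, A3.
Carrying that down a 5th forward: D3 → G2.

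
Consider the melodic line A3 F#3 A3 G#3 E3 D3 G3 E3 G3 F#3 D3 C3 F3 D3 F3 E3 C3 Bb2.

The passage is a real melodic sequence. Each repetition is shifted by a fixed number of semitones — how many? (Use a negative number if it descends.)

-2

Taking 6-note groups, the heads are A3, G3, F3: the pattern moves down a 2nd.
Counting half-steps from A3 to G3: -2.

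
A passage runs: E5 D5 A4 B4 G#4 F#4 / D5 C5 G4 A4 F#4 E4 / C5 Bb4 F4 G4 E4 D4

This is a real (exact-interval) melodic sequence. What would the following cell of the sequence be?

Bb4 Ab4 Eb4 F4 D4 C4

With a 6-note motive the entries are E5, D5, C5, each down a 2nd from the previous.
So cell 4 is Bb4 Ab4 Eb4 F4 D4 C4.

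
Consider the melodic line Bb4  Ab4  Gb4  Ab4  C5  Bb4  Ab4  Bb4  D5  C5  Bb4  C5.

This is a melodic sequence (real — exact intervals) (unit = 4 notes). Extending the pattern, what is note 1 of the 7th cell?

A#5

Grouping in 4s, the 1st note of each cell is Bb4, C5, D5.
Carrying that up a 2nd forward: E5 → F#5 → G#5 → A#5.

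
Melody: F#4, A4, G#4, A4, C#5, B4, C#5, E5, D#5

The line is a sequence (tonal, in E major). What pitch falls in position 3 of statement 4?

With 3-note cells, note 3 of each statement runs G#4, B4, D#5.
From D#5, up a 3rd gives F#5.

F#5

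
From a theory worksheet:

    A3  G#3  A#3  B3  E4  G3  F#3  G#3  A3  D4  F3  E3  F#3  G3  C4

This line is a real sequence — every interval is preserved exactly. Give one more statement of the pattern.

Unit = 5 notes; the statements start on A3, G3, F3, moving down a 2nd each time.
From Eb3 the exact shape gives Eb3 D3 E3 F3 Bb3.

Eb3 D3 E3 F3 Bb3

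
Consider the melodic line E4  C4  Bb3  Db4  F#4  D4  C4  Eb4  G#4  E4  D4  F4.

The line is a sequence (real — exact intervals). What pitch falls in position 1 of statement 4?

A#4

The unit is 4 notes. Position-1 pitches of the 3 shown cells: E4, F#4, G#4.
One more up a 2nd gives A#4.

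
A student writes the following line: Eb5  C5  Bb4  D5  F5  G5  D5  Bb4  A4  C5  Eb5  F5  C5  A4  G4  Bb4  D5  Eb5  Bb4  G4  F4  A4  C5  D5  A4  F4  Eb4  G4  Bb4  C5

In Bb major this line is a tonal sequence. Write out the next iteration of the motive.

G4 Eb4 D4 F4 A4 Bb4

Unit = 6 notes; the statements start on Eb5, D5, C5, Bb4, A4, moving down a 2nd each time.
From G4 the diatonic shape gives G4 Eb4 D4 F4 A4 Bb4.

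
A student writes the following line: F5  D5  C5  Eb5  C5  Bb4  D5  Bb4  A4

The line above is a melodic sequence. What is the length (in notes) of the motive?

3

9 notes total. Splitting into 3 groups of 3:
F5 D5 C5 | Eb5 C5 Bb4 | D5 Bb4 A4
Each cell is the previous one down a 2nd — so the unit is 3 notes.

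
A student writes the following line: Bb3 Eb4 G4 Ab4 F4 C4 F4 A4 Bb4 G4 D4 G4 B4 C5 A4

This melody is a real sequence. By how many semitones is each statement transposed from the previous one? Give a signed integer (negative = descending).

2

The 5-note cells begin on Bb3, C4, D4 — each up a 2nd from the last.
Bb3 to C4 spans +2 semitones.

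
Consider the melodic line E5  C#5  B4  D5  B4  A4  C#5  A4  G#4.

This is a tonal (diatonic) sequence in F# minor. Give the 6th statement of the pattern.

G#4 E4 D4

Unit = 3 notes; the statements start on E5, D5, C#5, moving down a 2nd each time.
Extending down a 2nd: B4 → A4 → G#4.
So cell 6 is G#4 E4 D4.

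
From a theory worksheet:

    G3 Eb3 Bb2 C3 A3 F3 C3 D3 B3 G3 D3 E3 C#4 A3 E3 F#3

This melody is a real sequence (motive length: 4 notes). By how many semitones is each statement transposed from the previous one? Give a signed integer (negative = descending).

2

With a 4-note motive the entries are G3, A3, B3, C#4, each up a 2nd from the previous.
G3→A3 is 57 − 55 = 2 semitones.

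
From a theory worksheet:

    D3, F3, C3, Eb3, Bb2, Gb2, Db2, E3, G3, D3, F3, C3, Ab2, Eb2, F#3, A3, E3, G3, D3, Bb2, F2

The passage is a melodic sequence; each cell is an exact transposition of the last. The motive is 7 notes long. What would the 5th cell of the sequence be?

A#3 C#4 G#3 B3 F#3 D3 A2

The 7-note cells begin on D3, E3, F#3 — each up a 2nd from the last.
Continuing the starts: G#3 → A#3.
From A#3 the exact shape gives A#3 C#4 G#3 B3 F#3 D3 A2.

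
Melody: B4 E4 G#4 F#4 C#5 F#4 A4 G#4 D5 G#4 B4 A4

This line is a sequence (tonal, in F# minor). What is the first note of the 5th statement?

The 4-note cells begin on B4, C#5, D5 — each up a 2nd from the last.
Extending the heads up a 2nd: E5 → F#5.

F#5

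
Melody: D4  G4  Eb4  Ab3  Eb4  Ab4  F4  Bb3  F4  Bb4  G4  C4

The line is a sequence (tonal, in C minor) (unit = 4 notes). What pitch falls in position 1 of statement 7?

Grouping in 4s, the 1st note of each cell is D4, Eb4, F4.
Extending up a 2nd: G4 → Ab4 → Bb4 → C5.

C5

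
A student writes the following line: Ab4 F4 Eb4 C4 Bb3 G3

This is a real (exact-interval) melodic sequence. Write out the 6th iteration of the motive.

The 2-note cells begin on Ab4, Eb4, Bb3 — each down a 4th from the last.
Carrying on: F3 → C3 → G2.
From G2 the exact shape gives G2 E2.

G2 E2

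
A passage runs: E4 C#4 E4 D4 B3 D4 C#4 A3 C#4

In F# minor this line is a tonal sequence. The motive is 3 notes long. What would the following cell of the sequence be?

The 3-note cells begin on E4, D4, C#4 — each down a 2nd from the last.
Statement 4 starts on B3 and keeps the same diatonic contour: B3 G#3 B3.

B3 G#3 B3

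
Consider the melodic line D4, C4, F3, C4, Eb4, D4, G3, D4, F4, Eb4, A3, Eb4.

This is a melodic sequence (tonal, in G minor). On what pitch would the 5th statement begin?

A4

Unit = 4 notes; the statements start on D4, Eb4, F4, moving up a 2nd each time.
Continuing: G4 → A4. Statement 5 starts on A4.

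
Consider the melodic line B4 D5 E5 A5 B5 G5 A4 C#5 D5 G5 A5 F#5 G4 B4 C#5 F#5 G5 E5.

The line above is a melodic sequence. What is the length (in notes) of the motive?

18 notes total. Splitting into 3 groups of 6:
B4 D5 E5 A5 B5 G5 | A4 C#5 D5 G5 A5 F#5 | G4 B4 C#5 F#5 G5 E5
Every group is a transposition down a 2nd of the one before; no shorter unit works.

6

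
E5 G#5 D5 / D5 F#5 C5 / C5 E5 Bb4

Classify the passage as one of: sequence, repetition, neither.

sequence

Each 3-note cell is the previous one transposed down a 2nd.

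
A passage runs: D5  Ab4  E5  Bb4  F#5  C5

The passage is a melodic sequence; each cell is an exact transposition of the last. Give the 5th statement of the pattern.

With a 2-note motive the entries are D5, E5, F#5, each up a 2nd from the previous.
Extending up a 2nd: G#5 → A#5.
From A#5 the exact shape gives A#5 E5.

A#5 E5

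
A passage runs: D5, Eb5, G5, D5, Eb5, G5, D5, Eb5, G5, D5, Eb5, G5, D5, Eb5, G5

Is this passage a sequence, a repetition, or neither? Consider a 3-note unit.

Each 3-note cell is identical (D5 Eb5 G5), restated at the same pitch.

repetition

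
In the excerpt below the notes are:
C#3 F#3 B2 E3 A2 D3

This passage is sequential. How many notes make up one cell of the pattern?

6 notes total. Splitting into 3 groups of 2:
C#3 F#3 | B2 E3 | A2 D3
Each cell is the previous one down a 2nd — so the unit is 2 notes.

2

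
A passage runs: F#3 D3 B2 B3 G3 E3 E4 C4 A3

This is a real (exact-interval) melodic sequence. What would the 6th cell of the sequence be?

G5 Eb5 C5

Taking 3-note groups, the heads are F#3, B3, E4: the pattern moves up a 4th.
Carrying on: A4 → D5 → G5.
So cell 6 is G5 Eb5 C5.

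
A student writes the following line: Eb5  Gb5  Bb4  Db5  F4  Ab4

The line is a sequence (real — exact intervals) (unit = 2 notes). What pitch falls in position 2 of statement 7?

The unit is 2 notes. Position-2 pitches of the 3 shown cells: Gb5, Db5, Ab4.
Each moves down a 4th. Continuing: Eb4 → Bb3 → F3 → C3.

C3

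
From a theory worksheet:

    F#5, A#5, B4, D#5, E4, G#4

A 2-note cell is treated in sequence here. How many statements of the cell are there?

3

6 notes in groups of 2 gives 6/2 = 3 statements.
Starts: F#5, B4, E4 — each down a 5th.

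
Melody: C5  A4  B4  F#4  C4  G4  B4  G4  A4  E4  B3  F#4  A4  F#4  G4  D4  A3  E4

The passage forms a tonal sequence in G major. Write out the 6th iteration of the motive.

E4 C4 D4 A3 E3 B3

The 6-note cells begin on C5, B4, A4 — each down a 2nd from the last.
Extending down a 2nd: G4 → F#4 → E4.
So cell 6 is E4 C4 D4 A3 E3 B3.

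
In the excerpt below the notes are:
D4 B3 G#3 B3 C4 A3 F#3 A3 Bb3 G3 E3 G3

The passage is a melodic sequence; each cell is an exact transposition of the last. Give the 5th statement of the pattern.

Unit = 4 notes; the statements start on D4, C4, Bb3, moving down a 2nd each time.
Carrying on: Ab3 → Gb3.
So cell 5 is Gb3 Eb3 C3 Eb3.

Gb3 Eb3 C3 Eb3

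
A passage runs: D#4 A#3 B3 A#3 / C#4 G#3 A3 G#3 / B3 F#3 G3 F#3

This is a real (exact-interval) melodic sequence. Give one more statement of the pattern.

A3 E3 F3 E3

Unit = 4 notes; the statements start on D#4, C#4, B3, moving down a 2nd each time.
Statement 4 starts on A3 and keeps the same exact contour: A3 E3 F3 E3.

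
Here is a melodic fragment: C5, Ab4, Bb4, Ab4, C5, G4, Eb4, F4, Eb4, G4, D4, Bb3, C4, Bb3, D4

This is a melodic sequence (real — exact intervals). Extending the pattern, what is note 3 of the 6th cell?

With 5-note cells, note 3 of each statement runs Bb4, F4, C4.
Extending down a 4th: G3 → D3 → A2.

A2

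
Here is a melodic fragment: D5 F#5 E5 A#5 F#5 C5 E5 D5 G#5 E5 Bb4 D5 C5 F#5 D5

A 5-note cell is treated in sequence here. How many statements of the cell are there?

3

15 notes in groups of 5 gives 15/5 = 3 statements.
Starts: D5, C5, Bb4 — each down a 2nd.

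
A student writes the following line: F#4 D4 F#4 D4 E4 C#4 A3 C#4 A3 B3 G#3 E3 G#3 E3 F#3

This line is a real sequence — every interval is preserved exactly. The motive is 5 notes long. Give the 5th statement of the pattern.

The 5-note cells begin on F#4, C#4, G#3 — each down a 4th from the last.
Carrying on: D#3 → A#2.
So cell 5 is A#2 F#2 A#2 F#2 G#2.

A#2 F#2 A#2 F#2 G#2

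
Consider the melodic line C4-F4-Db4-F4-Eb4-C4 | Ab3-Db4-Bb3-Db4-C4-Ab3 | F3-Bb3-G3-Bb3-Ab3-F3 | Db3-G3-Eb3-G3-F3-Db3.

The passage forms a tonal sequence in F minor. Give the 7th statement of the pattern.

The 6-note cells begin on C4, Ab3, F3, Db3 — each down a 3rd from the last.
Carrying on: Bb2 → G2 → Eb2.
Statement 7 starts on Eb2 and keeps the same diatonic contour: Eb2 Ab2 F2 Ab2 G2 Eb2.

Eb2 Ab2 F2 Ab2 G2 Eb2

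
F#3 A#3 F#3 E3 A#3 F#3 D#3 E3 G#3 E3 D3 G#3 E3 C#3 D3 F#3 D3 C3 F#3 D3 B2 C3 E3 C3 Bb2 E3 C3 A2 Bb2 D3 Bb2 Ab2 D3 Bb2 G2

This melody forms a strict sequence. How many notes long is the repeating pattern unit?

7

There are 35 notes; a 7-note unit gives 5 cells:
F#3 A#3 F#3 E3 A#3 F#3 D#3 | E3 G#3 E3 D3 G#3 E3 C#3 | D3 F#3 D3 C3 F#3 D3 B2 | C3 E3 C3 Bb2 E3 C3 A2 | Bb2 D3 Bb2 Ab2 D3 Bb2 G2
That's a consistent down a 2nd shift per cell, and no other grouping gives one.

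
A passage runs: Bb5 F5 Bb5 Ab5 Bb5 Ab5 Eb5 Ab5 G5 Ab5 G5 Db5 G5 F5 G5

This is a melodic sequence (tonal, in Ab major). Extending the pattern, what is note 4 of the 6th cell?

Grouping in 5s, the 4th note of each cell is Ab5, G5, F5.
Extending down a 2nd: Eb5 → Db5 → C5.

C5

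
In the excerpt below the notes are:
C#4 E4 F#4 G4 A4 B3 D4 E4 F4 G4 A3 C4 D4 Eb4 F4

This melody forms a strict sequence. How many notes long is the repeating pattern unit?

5

There are 15 notes; a 5-note unit gives 3 cells:
C#4 E4 F#4 G4 A4 | B3 D4 E4 F4 G4 | A3 C4 D4 Eb4 F4
That's a consistent down a 2nd shift per cell, and no other grouping gives one.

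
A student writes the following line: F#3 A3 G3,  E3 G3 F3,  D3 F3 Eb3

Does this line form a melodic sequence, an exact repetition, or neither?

sequence

Each 3-note cell is the previous one transposed down a 2nd.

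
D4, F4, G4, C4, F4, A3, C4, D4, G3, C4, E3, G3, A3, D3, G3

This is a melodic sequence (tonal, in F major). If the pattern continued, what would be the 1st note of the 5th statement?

F2

The unit is 5 notes. Position-1 pitches of the 3 shown cells: D4, A3, E3.
Carrying that down a 4th forward: Bb2 → F2.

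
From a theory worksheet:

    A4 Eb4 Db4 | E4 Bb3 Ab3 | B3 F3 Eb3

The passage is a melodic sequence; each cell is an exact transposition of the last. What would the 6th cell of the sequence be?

With a 3-note motive the entries are A4, E4, B3, each down a 4th from the previous.
Extending down a 4th: F#3 → C#3 → G#2.
Statement 6 starts on G#2 and keeps the same exact contour: G#2 D2 C2.

G#2 D2 C2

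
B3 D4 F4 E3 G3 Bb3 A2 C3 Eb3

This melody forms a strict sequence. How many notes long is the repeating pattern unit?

There are 9 notes; a 3-note unit gives 3 cells:
B3 D4 F4 | E3 G3 Bb3 | A2 C3 Eb3
That's a consistent down a 5th shift per cell, and no other grouping gives one.

3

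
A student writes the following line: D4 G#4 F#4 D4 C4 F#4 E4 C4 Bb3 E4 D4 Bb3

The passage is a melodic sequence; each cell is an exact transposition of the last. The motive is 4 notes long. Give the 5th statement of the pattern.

With a 4-note motive the entries are D4, C4, Bb3, each down a 2nd from the previous.
Extending down a 2nd: Ab3 → Gb3.
So cell 5 is Gb3 C4 Bb3 Gb3.

Gb3 C4 Bb3 Gb3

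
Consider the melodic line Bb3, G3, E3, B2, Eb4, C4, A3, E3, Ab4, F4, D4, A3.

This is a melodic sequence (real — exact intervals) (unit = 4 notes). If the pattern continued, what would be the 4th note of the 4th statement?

D4

With 4-note cells, note 4 of each statement runs B2, E3, A3.
Each moves up a 4th; the next is D4.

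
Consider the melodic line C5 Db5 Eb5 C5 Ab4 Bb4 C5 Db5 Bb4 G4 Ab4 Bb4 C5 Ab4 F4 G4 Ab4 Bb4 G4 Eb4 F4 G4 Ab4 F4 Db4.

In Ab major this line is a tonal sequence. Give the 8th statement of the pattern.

Taking 5-note groups, the heads are C5, Bb4, Ab4, G4, F4: the pattern moves down a 2nd.
Extending down a 2nd: Eb4 → Db4 → C4.
From C4 the diatonic shape gives C4 Db4 Eb4 C4 Ab3.

C4 Db4 Eb4 C4 Ab3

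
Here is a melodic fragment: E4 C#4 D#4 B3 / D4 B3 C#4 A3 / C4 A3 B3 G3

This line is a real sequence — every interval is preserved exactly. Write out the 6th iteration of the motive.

Gb3 Eb3 F3 Db3

Taking 4-note groups, the heads are E4, D4, C4: the pattern moves down a 2nd.
Carrying on: Bb3 → Ab3 → Gb3.
So cell 6 is Gb3 Eb3 F3 Db3.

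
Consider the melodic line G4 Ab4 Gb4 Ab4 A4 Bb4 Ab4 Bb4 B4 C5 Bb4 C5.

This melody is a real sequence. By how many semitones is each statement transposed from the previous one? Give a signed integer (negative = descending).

The 4-note cells begin on G4, A4, B4 — each up a 2nd from the last.
Counting half-steps from G4 to A4: 2.

2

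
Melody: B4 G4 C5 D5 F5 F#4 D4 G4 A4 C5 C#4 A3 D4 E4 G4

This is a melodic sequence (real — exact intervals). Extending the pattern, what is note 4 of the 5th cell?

The unit is 5 notes. Position-4 pitches of the 3 shown cells: D5, A4, E4.
Extending down a 4th: B3 → F#3.

F#3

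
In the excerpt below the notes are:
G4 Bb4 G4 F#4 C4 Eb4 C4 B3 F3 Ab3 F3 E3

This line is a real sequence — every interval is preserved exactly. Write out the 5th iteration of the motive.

With a 4-note motive the entries are G4, C4, F3, each down a 5th from the previous.
Continuing the starts: Bb2 → Eb2.
Statement 5 starts on Eb2 and keeps the same exact contour: Eb2 Gb2 Eb2 D2.

Eb2 Gb2 Eb2 D2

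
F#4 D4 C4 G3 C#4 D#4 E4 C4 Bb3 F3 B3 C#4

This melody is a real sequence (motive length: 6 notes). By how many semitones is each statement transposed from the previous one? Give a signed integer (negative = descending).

-2

Unit = 6 notes; the statements start on F#4, E4, moving down a 2nd each time.
Counting half-steps from F#4 to E4: -2.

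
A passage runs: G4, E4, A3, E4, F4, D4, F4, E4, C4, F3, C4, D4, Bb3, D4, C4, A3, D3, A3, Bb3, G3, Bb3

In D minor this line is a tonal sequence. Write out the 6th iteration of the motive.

D3 Bb2 E2 Bb2 C3 A2 C3

Taking 7-note groups, the heads are G4, E4, C4: the pattern moves down a 3rd.
Continuing the starts: A3 → F3 → D3.
So cell 6 is D3 Bb2 E2 Bb2 C3 A2 C3.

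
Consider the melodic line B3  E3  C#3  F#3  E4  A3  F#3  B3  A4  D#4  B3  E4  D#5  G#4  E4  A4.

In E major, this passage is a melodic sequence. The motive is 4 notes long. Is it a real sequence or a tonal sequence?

Every note is diatonic to E major.
Cell 1 has -7 semitones from note 1 to 2, but cell 3 has -6 — the interval quality changes while the contour stays the same, which is the hallmark of a tonal sequence.

tonal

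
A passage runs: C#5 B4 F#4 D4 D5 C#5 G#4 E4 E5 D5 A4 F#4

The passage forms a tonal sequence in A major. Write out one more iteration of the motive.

Unit = 4 notes; the statements start on C#5, D5, E5, moving up a 2nd each time.
From F#5 the diatonic shape gives F#5 E5 B4 G#4.

F#5 E5 B4 G#4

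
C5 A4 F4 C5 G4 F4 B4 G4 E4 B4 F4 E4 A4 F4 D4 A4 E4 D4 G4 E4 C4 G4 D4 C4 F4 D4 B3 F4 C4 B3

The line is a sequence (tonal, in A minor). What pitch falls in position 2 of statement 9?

The unit is 6 notes. Position-2 pitches of the 5 shown cells: A4, G4, F4, E4, D4.
Extending down a 2nd: C4 → B3 → A3 → G3.

G3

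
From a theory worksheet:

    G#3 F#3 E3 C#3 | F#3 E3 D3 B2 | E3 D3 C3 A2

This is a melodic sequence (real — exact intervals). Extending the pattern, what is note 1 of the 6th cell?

With 4-note cells, note 1 of each statement runs G#3, F#3, E3.
Each moves down a 2nd. Continuing: D3 → C3 → Bb2.

Bb2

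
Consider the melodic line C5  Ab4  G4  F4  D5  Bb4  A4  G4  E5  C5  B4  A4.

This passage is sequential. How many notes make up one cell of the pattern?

There are 12 notes; a 4-note unit gives 3 cells:
C5 Ab4 G4 F4 | D5 Bb4 A4 G4 | E5 C5 B4 A4
That's a consistent up a 2nd shift per cell, and no other grouping gives one.

4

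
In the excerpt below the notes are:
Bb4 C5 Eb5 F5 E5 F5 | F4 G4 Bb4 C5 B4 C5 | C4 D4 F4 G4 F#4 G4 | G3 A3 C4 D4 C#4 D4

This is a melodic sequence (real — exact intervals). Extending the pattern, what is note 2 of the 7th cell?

F#2

With 6-note cells, note 2 of each statement runs C5, G4, D4, A3.
Extending down a 4th: E3 → B2 → F#2.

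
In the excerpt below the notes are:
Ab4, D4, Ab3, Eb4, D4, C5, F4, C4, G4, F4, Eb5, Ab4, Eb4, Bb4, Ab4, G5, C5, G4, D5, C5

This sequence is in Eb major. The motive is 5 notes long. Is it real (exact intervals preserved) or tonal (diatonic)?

Every note is diatonic to Eb major.
Cell 1 has -6 semitones from note 1 to 2, but cell 2 has -7 — the interval quality changes while the contour stays the same, which is the hallmark of a tonal sequence.

tonal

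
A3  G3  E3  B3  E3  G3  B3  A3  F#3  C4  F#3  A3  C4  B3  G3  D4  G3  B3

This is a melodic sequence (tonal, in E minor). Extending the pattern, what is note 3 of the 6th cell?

The unit is 6 notes. Position-3 pitches of the 3 shown cells: E3, F#3, G3.
Extending up a 2nd: A3 → B3 → C4.

C4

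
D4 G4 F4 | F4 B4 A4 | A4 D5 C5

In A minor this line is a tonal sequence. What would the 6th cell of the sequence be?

G5 C6 B5

Unit = 3 notes; the statements start on D4, F4, A4, moving up a 3rd each time.
Continuing the starts: C5 → E5 → G5.
Statement 6 starts on G5 and keeps the same diatonic contour: G5 C6 B5.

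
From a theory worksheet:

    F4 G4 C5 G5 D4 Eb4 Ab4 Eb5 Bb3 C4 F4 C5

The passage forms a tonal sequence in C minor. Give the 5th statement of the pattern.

With a 4-note motive the entries are F4, D4, Bb3, each down a 3rd from the previous.
Extending down a 3rd: G3 → Eb3.
From Eb3 the diatonic shape gives Eb3 F3 Bb3 F4.

Eb3 F3 Bb3 F4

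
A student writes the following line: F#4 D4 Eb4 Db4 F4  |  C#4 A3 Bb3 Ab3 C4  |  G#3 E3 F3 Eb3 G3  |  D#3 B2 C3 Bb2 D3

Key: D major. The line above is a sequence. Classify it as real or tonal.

Each cell has the same semitone pattern (-4, 1, -2, 4) — intervals are preserved exactly.
And Eb4 lies outside D major, so the sequence is real rather than tonal.

real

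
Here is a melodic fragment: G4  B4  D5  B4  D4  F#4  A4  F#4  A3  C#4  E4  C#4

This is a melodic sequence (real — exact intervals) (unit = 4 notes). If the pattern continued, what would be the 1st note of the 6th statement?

F#2

With 4-note cells, note 1 of each statement runs G4, D4, A3.
Carrying that down a 4th forward: E3 → B2 → F#2.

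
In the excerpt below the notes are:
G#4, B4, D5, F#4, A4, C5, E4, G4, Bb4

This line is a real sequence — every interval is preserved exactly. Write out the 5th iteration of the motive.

C4 Eb4 Gb4

With a 3-note motive the entries are G#4, F#4, E4, each down a 2nd from the previous.
Continuing the starts: D4 → C4.
So cell 5 is C4 Eb4 Gb4.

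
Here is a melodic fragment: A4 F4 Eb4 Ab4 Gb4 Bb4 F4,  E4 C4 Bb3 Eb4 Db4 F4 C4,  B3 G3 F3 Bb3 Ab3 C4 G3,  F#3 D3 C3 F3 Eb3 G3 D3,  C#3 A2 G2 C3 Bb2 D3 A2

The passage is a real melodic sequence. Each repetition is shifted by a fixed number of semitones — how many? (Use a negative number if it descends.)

-5

With a 7-note motive the entries are A4, E4, B3, F#3, C#3, each down a 4th from the previous.
A4→E4 is 64 − 69 = -5 semitones.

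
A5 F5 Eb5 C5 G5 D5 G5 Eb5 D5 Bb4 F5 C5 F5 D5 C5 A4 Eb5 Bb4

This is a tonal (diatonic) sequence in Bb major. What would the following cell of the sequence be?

Taking 6-note groups, the heads are A5, G5, F5: the pattern moves down a 2nd.
Statement 4 starts on Eb5 and keeps the same diatonic contour: Eb5 C5 Bb4 G4 D5 A4.

Eb5 C5 Bb4 G4 D5 A4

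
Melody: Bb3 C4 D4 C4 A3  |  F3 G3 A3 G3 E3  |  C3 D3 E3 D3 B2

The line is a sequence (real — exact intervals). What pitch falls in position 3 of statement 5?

F#2

The unit is 5 notes. Position-3 pitches of the 3 shown cells: D4, A3, E3.
Carrying that down a 4th forward: B2 → F#2.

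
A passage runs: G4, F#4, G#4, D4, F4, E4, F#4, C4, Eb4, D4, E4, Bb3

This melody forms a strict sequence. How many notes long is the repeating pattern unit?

4

There are 12 notes; a 4-note unit gives 3 cells:
G4 F#4 G#4 D4 | F4 E4 F#4 C4 | Eb4 D4 E4 Bb3
Every group is a transposition down a 2nd of the one before; no shorter unit works.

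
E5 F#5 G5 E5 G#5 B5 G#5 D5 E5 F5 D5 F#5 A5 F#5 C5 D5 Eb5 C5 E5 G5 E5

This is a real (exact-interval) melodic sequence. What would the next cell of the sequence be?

Taking 7-note groups, the heads are E5, D5, C5: the pattern moves down a 2nd.
So cell 4 is Bb4 C5 Db5 Bb4 D5 F5 D5.

Bb4 C5 Db5 Bb4 D5 F5 D5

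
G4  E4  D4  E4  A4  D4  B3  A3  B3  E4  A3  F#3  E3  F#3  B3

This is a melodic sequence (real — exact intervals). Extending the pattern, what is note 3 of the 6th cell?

The unit is 5 notes. Position-3 pitches of the 3 shown cells: D4, A3, E3.
Each moves down a 4th. Continuing: B2 → F#2 → C#2.

C#2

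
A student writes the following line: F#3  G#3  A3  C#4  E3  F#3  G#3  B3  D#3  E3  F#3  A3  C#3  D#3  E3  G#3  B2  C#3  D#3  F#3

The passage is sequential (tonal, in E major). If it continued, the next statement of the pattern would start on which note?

The 4-note cells begin on F#3, E3, D#3, C#3, B2 — each down a 2nd from the last.
The next head, down a 2nd from B2, is A2.

A2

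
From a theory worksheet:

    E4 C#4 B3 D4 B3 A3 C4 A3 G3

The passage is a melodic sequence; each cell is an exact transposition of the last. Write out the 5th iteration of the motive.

Ab3 F3 Eb3

Unit = 3 notes; the statements start on E4, D4, C4, moving down a 2nd each time.
Continuing the starts: Bb3 → Ab3.
From Ab3 the exact shape gives Ab3 F3 Eb3.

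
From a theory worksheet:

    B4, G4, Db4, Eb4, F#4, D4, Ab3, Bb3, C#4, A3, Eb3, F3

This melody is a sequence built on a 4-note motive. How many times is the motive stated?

12 notes in groups of 4 gives 12/4 = 3 statements.
Starts: B4, F#4, C#4 — each down a 4th.

3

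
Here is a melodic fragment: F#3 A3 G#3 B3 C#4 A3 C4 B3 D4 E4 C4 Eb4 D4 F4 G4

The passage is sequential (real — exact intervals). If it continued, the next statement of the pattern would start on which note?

With a 5-note motive the entries are F#3, A3, C4, each up a 3rd from the previous.
The next head, up a 3rd from C4, is Eb4.

Eb4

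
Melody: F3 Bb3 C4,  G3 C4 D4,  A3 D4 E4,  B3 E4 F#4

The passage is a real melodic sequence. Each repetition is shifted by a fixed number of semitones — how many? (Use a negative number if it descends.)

2

Unit = 3 notes; the statements start on F3, G3, A3, B3, moving up a 2nd each time.
F3→G3 is 55 − 53 = 2 semitones.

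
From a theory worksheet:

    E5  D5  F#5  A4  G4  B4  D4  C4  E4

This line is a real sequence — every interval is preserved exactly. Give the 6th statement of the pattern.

F2 Eb2 G2

Unit = 3 notes; the statements start on E5, A4, D4, moving down a 5th each time.
Continuing the starts: G3 → C3 → F2.
So cell 6 is F2 Eb2 G2.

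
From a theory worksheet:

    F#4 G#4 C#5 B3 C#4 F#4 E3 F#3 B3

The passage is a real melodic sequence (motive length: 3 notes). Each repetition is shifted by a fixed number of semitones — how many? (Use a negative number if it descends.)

-7

Taking 3-note groups, the heads are F#4, B3, E3: the pattern moves down a 5th.
Counting half-steps from F#4 to B3: -7.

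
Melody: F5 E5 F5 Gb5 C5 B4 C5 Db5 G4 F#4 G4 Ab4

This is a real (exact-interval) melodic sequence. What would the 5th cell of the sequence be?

Unit = 4 notes; the statements start on F5, C5, G4, moving down a 4th each time.
Extending down a 4th: D4 → A3.
So cell 5 is A3 G#3 A3 Bb3.

A3 G#3 A3 Bb3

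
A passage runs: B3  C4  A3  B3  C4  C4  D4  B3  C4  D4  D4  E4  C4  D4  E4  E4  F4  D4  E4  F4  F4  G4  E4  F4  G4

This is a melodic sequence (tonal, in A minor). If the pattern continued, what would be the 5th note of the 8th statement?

The unit is 5 notes. Position-5 pitches of the 5 shown cells: C4, D4, E4, F4, G4.
Carrying that up a 2nd forward: A4 → B4 → C5.

C5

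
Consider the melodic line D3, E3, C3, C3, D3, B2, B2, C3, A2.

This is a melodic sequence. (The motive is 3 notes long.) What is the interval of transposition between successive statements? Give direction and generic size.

Taking 3-note groups, the heads are D3, C3, B2: the pattern moves down a 2nd.
From D3 to C3: down a 2nd.

down a 2nd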